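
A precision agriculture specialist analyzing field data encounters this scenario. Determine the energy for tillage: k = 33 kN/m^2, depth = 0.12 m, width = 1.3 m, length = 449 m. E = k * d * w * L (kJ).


E = k * d * w * L
  = 33 * 0.12 * 1.3 * 449
  = 2311.45 kJ


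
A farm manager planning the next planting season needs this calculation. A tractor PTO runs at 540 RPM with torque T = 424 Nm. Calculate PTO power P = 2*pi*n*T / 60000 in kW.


P = 2*pi*n*T / 60000
  = 2*pi * 540 * 424 / 60000
  = 1438598.11 / 60000
  = 23.98 kW


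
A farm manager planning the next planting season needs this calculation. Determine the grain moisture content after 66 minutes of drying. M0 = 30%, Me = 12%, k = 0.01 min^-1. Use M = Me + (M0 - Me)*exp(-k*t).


M = Me + (M0 - Me) * e^(-k*t)
  = 12 + (30 - 12) * e^(-0.01*66)
  = 12 + 18 * e^(-0.660)
  = 12 + 18 * 0.51685
  = 12 + 9.3033
  = 21.30%


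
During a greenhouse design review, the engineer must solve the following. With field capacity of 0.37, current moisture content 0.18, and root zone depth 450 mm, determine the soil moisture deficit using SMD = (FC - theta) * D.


SMD = (FC - theta) * D
    = (0.37 - 0.18) * 450
    = 0.190 * 450
    = 85.50 mm


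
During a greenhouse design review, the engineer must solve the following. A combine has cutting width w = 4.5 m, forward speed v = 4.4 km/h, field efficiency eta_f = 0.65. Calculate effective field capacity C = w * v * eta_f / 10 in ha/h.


C = w * v * eta_f / 10
  = 4.5 * 4.4 * 0.65 / 10
  = 12.87 / 10
  = 1.29 ha/h


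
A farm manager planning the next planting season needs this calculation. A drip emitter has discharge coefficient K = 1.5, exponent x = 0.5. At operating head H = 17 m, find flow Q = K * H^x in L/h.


Q = K * H^x
  = 1.5 * 17^0.5
  = 1.5 * 4.1231
  = 6.18 L/h


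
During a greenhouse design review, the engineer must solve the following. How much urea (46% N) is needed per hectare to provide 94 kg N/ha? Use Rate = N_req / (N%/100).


Rate = N_required / (N_content / 100)
     = 94 / (46 / 100)
     = 94 / 0.46
     = 204.35 kg/ha


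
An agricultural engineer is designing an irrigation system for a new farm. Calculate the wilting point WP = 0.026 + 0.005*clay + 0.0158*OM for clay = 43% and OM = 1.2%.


WP = 0.026 + 0.005*43 + 0.0158*1.2
   = 0.026 + 0.2150 + 0.0190
   = 0.2600


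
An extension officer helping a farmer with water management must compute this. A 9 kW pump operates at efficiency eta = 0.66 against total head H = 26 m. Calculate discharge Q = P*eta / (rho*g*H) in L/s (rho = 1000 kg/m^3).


Q = (P * 1000 * eta) / (rho * g * H)
  = (9 * 1000 * 0.66) / (1000 * 9.81 * 26)
  = 5940 / 255060
  = 0.02329 m^3/s = 23.29 L/s


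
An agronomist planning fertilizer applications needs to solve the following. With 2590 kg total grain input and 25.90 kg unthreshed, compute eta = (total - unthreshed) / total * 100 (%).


eta = (total - unthreshed) / total * 100
    = (2590 - 25.90) / 2590 * 100
    = 2564.10 / 2590 * 100
    = 99%


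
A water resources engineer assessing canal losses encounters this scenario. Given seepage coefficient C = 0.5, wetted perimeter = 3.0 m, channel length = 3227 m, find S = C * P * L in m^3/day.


S = C * P * L
  = 0.5 * 3.0 * 3227
  = 4840.50 m^3/day


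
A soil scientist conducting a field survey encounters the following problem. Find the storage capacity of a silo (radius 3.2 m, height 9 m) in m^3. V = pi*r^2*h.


V = pi * r^2 * h
  = pi * 3.2^2 * 9
  = pi * 10.24 * 9
  = 289.53 m^3


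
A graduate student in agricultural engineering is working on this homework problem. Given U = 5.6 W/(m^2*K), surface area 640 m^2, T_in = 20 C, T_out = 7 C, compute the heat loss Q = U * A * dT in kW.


dT = 20 - (7) = 13 K
Q = U * A * dT
  = 5.6 * 640 * 13
  = 46592 W = 46.59 kW


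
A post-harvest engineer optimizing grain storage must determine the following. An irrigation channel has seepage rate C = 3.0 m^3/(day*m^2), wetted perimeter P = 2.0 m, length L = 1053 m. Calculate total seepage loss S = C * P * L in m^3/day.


S = C * P * L
  = 3.0 * 2.0 * 1053
  = 6318 m^3/day


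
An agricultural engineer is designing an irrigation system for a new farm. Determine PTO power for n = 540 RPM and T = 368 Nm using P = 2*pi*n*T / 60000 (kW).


P = 2*pi*n*T / 60000
  = 2*pi * 540 * 368 / 60000
  = 1248594.58 / 60000
  = 20.81 kW


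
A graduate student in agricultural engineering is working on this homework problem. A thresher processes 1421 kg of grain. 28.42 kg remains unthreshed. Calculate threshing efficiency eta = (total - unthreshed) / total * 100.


eta = (total - unthreshed) / total * 100
    = (1421 - 28.42) / 1421 * 100
    = 1392.58 / 1421 * 100
    = 98%


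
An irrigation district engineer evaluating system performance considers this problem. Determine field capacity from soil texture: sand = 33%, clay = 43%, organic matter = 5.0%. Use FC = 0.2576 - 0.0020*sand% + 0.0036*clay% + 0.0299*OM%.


FC = 0.2576 - 0.0020*33 + 0.0036*43 + 0.0299*5.0
   = 0.2576 - 0.0660 + 0.1548 + 0.1495
   = 0.4959


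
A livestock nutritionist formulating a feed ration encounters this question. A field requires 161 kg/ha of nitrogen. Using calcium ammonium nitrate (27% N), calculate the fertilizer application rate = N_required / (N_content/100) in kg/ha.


Rate = N_required / (N_content / 100)
     = 161 / (27 / 100)
     = 161 / 0.27
     = 596.30 kg/ha


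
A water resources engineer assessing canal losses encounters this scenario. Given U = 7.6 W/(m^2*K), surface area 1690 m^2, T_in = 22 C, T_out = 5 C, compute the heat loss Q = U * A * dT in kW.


dT = 22 - (5) = 17 K
Q = U * A * dT
  = 7.6 * 1690 * 17
  = 218348 W = 218.35 kW


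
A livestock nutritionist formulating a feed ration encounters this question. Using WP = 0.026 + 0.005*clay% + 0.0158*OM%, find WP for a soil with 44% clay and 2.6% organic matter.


WP = 0.026 + 0.005*44 + 0.0158*2.6
   = 0.026 + 0.2200 + 0.0411
   = 0.2871


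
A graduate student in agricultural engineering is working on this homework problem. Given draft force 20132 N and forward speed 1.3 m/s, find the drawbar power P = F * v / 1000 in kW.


P = F * v / 1000
  = 20132 * 1.3 / 1000
  = 26171.60 / 1000
  = 26.17 kW


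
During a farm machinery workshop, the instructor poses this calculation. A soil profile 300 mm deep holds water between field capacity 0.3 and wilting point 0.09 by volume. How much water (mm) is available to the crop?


AW = (FC - WP) * D
   = (0.3 - 0.09) * 300
   = 0.21 * 300
   = 63 mm


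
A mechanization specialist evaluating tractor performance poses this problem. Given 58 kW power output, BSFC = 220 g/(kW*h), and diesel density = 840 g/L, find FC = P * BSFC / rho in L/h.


FC = P * BSFC / rho_fuel
   = 58 * 220 / 840
   = 12760 / 840
   = 15.19 L/h


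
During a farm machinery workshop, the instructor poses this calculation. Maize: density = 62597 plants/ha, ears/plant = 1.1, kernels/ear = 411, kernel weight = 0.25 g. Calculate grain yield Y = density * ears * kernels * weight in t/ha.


Y = density * ears * kernels * kw
  = 62597 * 1.1 * 411 * 0.25 g/ha
  = 7075025.93 g/ha
  = 7075.03 kg/ha = 7.08 t/ha


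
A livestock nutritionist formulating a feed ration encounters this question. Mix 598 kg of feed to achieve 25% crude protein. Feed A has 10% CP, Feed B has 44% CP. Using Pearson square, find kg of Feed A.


parts_A = CP_b - target = 44 - 25 = 19
parts_B = target - CP_a = 25 - 10 = 15
total_parts = 19 + 15 = 34
Feed A = 598 * 19 / 34 = 334.18 kg
Feed B = 598 * 15 / 34 = 263.82 kg

334.18 kg


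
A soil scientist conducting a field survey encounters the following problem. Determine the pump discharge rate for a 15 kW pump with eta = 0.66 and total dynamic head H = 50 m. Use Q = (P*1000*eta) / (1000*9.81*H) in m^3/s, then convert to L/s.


Q = (P * 1000 * eta) / (rho * g * H)
  = (15 * 1000 * 0.66) / (1000 * 9.81 * 50)
  = 9900 / 490500
  = 0.02018 m^3/s = 20.18 L/s


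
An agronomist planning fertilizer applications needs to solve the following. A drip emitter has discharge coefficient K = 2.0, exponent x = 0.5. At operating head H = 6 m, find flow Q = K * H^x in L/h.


Q = K * H^x
  = 2.0 * 6^0.5
  = 2.0 * 2.4495
  = 4.90 L/h


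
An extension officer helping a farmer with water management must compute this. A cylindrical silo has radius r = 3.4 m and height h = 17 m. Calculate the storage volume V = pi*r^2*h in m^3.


V = pi * r^2 * h
  = pi * 3.4^2 * 17
  = pi * 11.56 * 17
  = 617.39 m^3


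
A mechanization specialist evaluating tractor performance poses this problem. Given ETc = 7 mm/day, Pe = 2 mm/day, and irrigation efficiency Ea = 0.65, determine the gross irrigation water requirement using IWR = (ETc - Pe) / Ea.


IWR = (ETc - Pe) / Ea
    = (7 - 2) / 0.65
    = 5 / 0.65
    = 7.69 mm/day


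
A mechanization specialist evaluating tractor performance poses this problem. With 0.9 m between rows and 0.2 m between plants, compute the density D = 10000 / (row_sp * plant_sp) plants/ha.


D = 10000 / (row_sp * plant_sp)
  = 10000 / (0.9 * 0.2)
  = 10000 / 0.1800
  = 55555.56 plants/ha


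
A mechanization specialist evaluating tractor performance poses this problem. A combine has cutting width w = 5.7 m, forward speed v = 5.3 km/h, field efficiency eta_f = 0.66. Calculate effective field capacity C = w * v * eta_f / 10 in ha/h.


C = w * v * eta_f / 10
  = 5.7 * 5.3 * 0.66 / 10
  = 19.94 / 10
  = 1.99 ha/h


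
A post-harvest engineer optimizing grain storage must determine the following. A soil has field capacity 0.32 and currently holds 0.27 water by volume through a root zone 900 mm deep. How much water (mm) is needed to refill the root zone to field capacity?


SMD = (FC - theta) * D
    = (0.32 - 0.27) * 900
    = 0.050 * 900
    = 45 mm


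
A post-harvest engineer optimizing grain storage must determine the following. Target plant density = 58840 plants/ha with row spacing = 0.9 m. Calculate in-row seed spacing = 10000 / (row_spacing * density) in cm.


spacing = 10000 / (row_sp * density)
        = 10000 / (0.9 * 58840)
        = 10000 / 52956
        = 0.18884 m = 18.88 cm


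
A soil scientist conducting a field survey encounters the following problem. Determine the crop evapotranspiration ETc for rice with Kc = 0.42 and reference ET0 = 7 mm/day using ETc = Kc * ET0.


ETc = Kc * ET0
    = 0.42 * 7
    = 2.94 mm/day


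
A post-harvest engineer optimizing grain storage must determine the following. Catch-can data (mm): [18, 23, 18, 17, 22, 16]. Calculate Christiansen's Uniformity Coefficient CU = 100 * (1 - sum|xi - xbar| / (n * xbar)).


xbar = 114 / 6 = 19
sum|xi - xbar| = 14
CU = 100 * (1 - 14 / (6 * 19))
   = 100 * (1 - 0.1228)
   = 87.72%


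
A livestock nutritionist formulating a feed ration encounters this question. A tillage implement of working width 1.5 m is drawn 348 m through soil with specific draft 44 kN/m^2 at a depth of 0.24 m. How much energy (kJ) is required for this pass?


E = k * d * w * L
  = 44 * 0.24 * 1.5 * 348
  = 5512.32 kJ


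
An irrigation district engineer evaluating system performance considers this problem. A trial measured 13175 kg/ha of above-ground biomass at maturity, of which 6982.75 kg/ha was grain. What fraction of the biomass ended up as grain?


HI = grain_yield / biomass
   = 6982.75 / 13175
   = 0.53


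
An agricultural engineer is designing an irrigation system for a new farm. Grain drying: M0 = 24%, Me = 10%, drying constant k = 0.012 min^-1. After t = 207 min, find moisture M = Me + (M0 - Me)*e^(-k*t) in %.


M = Me + (M0 - Me) * e^(-k*t)
  = 10 + (24 - 10) * e^(-0.012*207)
  = 10 + 14 * e^(-2.484)
  = 10 + 14 * 0.08341
  = 10 + 1.1677
  = 11.17%


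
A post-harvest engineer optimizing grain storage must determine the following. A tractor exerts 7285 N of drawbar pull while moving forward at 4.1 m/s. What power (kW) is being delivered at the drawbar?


P = F * v / 1000
  = 7285 * 4.1 / 1000
  = 29868.50 / 1000
  = 29.87 kW


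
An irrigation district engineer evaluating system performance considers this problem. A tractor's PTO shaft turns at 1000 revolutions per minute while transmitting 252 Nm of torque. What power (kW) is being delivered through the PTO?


P = 2*pi*n*T / 60000
  = 2*pi * 1000 * 252 / 60000
  = 1583362.70 / 60000
  = 26.39 kW


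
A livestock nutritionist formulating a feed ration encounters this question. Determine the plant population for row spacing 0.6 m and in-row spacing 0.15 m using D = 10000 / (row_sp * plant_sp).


D = 10000 / (row_sp * plant_sp)
  = 10000 / (0.6 * 0.15)
  = 10000 / 0.0900
  = 111111.11 plants/ha


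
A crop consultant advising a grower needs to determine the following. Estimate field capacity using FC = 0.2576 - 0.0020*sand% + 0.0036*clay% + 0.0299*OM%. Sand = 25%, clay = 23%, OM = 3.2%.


FC = 0.2576 - 0.0020*25 + 0.0036*23 + 0.0299*3.2
   = 0.2576 - 0.0500 + 0.0828 + 0.0957
   = 0.3861


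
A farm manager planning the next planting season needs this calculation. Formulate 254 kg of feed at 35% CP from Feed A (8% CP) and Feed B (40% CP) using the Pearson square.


parts_A = CP_b - target = 40 - 35 = 5
parts_B = target - CP_a = 35 - 8 = 27
total_parts = 5 + 27 = 32
Feed A = 254 * 5 / 32 = 39.69 kg
Feed B = 254 * 27 / 32 = 214.31 kg

39.69 kg


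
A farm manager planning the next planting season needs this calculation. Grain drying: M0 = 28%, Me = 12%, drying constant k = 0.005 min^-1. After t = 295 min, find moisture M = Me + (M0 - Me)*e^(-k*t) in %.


M = Me + (M0 - Me) * e^(-k*t)
  = 12 + (28 - 12) * e^(-0.005*295)
  = 12 + 16 * e^(-1.475)
  = 12 + 16 * 0.22878
  = 12 + 3.6605
  = 15.66%


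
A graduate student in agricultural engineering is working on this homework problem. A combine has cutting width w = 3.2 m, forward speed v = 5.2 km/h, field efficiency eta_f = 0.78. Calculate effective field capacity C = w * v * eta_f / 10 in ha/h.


C = w * v * eta_f / 10
  = 3.2 * 5.2 * 0.78 / 10
  = 12.98 / 10
  = 1.30 ha/h


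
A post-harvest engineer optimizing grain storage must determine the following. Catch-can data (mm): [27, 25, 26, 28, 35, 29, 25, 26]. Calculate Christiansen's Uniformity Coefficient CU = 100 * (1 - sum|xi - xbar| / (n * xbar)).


xbar = 221 / 8 = 27.625
sum|xi - xbar| = 18.250
CU = 100 * (1 - 18.250 / (8 * 27.625))
   = 100 * (1 - 0.0826)
   = 91.74%


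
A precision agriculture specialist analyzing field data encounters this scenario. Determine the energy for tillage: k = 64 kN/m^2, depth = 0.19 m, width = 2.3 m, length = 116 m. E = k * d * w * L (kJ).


E = k * d * w * L
  = 64 * 0.19 * 2.3 * 116
  = 3244.29 kJ


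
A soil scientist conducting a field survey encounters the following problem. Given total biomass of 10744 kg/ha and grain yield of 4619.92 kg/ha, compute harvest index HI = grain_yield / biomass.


HI = grain_yield / biomass
   = 4619.92 / 10744
   = 0.43


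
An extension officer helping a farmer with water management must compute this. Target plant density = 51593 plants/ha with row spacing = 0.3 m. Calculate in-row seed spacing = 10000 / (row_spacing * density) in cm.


spacing = 10000 / (row_sp * density)
        = 10000 / (0.3 * 51593)
        = 10000 / 15477.90
        = 0.64608 m = 64.61 cm


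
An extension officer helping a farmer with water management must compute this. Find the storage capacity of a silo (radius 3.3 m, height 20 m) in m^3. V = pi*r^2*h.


V = pi * r^2 * h
  = pi * 3.3^2 * 20
  = pi * 10.89 * 20
  = 684.24 m^3


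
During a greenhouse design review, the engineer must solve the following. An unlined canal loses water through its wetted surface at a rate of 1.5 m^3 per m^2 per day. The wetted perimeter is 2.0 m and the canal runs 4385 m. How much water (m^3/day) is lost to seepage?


S = C * P * L
  = 1.5 * 2.0 * 4385
  = 13155 m^3/day


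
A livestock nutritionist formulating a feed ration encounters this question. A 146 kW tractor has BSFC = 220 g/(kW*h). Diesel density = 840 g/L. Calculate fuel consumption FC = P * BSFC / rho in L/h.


FC = P * BSFC / rho_fuel
   = 146 * 220 / 840
   = 32120 / 840
   = 38.24 L/h


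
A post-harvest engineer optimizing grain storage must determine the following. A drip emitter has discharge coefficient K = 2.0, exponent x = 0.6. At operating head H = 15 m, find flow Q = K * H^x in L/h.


Q = K * H^x
  = 2.0 * 15^0.6
  = 2.0 * 5.0776
  = 10.16 L/h


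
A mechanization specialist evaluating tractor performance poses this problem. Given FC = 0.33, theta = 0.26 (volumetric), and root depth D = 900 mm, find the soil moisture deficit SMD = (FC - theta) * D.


SMD = (FC - theta) * D
    = (0.33 - 0.26) * 900
    = 0.070 * 900
    = 63 mm


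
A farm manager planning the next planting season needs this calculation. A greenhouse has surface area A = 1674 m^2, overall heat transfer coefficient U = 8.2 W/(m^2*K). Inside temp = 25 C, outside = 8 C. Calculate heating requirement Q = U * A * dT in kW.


dT = 25 - (8) = 17 K
Q = U * A * dT
  = 8.2 * 1674 * 17
  = 233355.60 W = 233.36 kW


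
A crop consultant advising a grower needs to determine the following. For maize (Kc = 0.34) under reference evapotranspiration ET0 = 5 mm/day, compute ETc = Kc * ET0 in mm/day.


ETc = Kc * ET0
    = 0.34 * 5
    = 1.70 mm/day


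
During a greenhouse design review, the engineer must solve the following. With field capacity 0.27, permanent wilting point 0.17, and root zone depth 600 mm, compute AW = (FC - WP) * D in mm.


AW = (FC - WP) * D
   = (0.27 - 0.17) * 600
   = 0.10 * 600
   = 60 mm


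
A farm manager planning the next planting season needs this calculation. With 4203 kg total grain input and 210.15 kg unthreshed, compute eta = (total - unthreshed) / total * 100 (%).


eta = (total - unthreshed) / total * 100
    = (4203 - 210.15) / 4203 * 100
    = 3992.85 / 4203 * 100
    = 95%


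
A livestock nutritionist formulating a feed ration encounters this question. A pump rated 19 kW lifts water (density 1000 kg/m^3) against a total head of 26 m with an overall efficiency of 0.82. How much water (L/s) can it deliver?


Q = (P * 1000 * eta) / (rho * g * H)
  = (19 * 1000 * 0.82) / (1000 * 9.81 * 26)
  = 15580 / 255060
  = 0.06108 m^3/s = 61.08 L/s


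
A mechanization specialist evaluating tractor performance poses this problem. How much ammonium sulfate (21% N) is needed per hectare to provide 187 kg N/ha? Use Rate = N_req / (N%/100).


Rate = N_required / (N_content / 100)
     = 187 / (21 / 100)
     = 187 / 0.21
     = 890.48 kg/ha


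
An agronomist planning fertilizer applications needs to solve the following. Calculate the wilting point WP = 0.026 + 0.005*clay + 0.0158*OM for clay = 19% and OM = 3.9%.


WP = 0.026 + 0.005*19 + 0.0158*3.9
   = 0.026 + 0.0950 + 0.0616
   = 0.1826


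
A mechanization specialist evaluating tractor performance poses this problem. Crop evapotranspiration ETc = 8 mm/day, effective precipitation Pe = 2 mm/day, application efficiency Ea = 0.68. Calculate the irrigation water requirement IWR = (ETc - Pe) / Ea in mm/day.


IWR = (ETc - Pe) / Ea
    = (8 - 2) / 0.68
    = 6 / 0.68
    = 8.82 mm/day


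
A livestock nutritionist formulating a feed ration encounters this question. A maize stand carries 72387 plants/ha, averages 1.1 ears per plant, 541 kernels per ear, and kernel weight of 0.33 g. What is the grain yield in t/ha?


Y = density * ears * kernels * kw
  = 72387 * 1.1 * 541 * 0.33 g/ha
  = 14215576.22 g/ha
  = 14215.58 kg/ha = 14.22 t/ha


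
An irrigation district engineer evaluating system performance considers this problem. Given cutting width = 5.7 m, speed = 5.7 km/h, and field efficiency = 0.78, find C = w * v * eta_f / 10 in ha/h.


C = w * v * eta_f / 10
  = 5.7 * 5.7 * 0.78 / 10
  = 25.34 / 10
  = 2.53 ha/h


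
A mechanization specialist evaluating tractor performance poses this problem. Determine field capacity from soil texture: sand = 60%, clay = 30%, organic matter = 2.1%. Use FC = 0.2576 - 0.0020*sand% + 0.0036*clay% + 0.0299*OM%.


FC = 0.2576 - 0.0020*60 + 0.0036*30 + 0.0299*2.1
   = 0.2576 - 0.1200 + 0.1080 + 0.0628
   = 0.3084


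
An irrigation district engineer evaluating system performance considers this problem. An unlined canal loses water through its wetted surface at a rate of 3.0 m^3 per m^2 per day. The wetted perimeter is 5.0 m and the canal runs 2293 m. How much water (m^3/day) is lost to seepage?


S = C * P * L
  = 3.0 * 5.0 * 2293
  = 34395 m^3/day


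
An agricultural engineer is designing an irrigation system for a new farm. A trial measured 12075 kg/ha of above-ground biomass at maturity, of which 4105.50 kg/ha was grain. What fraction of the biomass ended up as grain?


HI = grain_yield / biomass
   = 4105.50 / 12075
   = 0.34


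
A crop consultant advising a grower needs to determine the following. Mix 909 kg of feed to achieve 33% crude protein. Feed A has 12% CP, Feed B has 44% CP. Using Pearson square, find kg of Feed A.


parts_A = CP_b - target = 44 - 33 = 11
parts_B = target - CP_a = 33 - 12 = 21
total_parts = 11 + 21 = 32
Feed A = 909 * 11 / 32 = 312.47 kg
Feed B = 909 * 21 / 32 = 596.53 kg

312.47 kg


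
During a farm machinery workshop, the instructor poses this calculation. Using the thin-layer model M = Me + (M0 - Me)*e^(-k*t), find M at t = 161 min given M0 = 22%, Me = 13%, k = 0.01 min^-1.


M = Me + (M0 - Me) * e^(-k*t)
  = 13 + (22 - 13) * e^(-0.01*161)
  = 13 + 9 * e^(-1.610)
  = 13 + 9 * 0.19989
  = 13 + 1.7990
  = 14.80%


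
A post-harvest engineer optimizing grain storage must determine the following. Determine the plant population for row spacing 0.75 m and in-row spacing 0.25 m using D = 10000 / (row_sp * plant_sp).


D = 10000 / (row_sp * plant_sp)
  = 10000 / (0.75 * 0.25)
  = 10000 / 0.1875
  = 53333.33 plants/ha


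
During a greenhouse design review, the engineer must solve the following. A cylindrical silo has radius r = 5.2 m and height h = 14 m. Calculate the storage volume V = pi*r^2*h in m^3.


V = pi * r^2 * h
  = pi * 5.2^2 * 14
  = pi * 27.04 * 14
  = 1189.28 m^3


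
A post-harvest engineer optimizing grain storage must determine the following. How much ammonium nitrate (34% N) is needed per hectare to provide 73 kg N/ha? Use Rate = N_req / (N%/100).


Rate = N_required / (N_content / 100)
     = 73 / (34 / 100)
     = 73 / 0.34
     = 214.71 kg/ha


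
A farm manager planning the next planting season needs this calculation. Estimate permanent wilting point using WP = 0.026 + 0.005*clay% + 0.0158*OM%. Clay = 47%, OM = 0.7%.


WP = 0.026 + 0.005*47 + 0.0158*0.7
   = 0.026 + 0.2350 + 0.0111
   = 0.2721


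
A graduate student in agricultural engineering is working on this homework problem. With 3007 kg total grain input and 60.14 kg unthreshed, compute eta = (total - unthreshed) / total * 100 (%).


eta = (total - unthreshed) / total * 100
    = (3007 - 60.14) / 3007 * 100
    = 2946.86 / 3007 * 100
    = 98%


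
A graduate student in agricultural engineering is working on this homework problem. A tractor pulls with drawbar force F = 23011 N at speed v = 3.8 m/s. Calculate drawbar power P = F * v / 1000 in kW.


P = F * v / 1000
  = 23011 * 3.8 / 1000
  = 87441.80 / 1000
  = 87.44 kW


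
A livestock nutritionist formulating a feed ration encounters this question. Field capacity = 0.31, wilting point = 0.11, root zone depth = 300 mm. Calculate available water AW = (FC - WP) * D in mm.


AW = (FC - WP) * D
   = (0.31 - 0.11) * 300
   = 0.20 * 300
   = 60 mm


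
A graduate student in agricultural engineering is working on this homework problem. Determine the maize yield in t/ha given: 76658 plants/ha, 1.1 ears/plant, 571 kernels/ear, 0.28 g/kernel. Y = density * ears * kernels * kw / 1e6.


Y = density * ears * kernels * kw
  = 76658 * 1.1 * 571 * 0.28 g/ha
  = 13481689.14 g/ha
  = 13481.69 kg/ha = 13.48 t/ha


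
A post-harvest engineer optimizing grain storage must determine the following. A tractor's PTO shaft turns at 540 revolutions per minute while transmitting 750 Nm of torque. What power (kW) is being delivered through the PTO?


P = 2*pi*n*T / 60000
  = 2*pi * 540 * 750 / 60000
  = 2544690.05 / 60000
  = 42.41 kW


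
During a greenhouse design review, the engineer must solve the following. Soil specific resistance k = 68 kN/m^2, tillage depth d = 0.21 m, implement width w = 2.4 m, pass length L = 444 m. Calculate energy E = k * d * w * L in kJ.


E = k * d * w * L
  = 68 * 0.21 * 2.4 * 444
  = 15216.77 kJ


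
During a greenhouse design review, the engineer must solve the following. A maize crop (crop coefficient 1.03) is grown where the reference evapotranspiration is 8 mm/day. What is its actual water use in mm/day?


ETc = Kc * ET0
    = 1.03 * 8
    = 8.24 mm/day


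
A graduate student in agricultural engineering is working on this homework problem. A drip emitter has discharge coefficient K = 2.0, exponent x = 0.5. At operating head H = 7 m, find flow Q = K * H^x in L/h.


Q = K * H^x
  = 2.0 * 7^0.5
  = 2.0 * 2.6458
  = 5.29 L/h


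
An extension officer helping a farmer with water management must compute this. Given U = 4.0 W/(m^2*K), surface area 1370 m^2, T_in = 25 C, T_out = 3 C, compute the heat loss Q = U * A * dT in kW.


dT = 25 - (3) = 22 K
Q = U * A * dT
  = 4.0 * 1370 * 22
  = 120560 W = 120.56 kW


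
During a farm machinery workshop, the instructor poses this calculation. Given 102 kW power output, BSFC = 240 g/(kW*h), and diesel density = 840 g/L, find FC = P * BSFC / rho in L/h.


FC = P * BSFC / rho_fuel
   = 102 * 240 / 840
   = 24480 / 840
   = 29.14 L/h


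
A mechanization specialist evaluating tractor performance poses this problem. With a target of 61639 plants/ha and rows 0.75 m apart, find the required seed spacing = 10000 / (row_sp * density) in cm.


spacing = 10000 / (row_sp * density)
        = 10000 / (0.75 * 61639)
        = 10000 / 46229.25
        = 0.21631 m = 21.63 cm


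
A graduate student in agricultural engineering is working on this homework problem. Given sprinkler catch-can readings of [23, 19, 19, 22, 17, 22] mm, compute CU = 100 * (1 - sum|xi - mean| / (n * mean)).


xbar = 122 / 6 = 20.333
sum|xi - xbar| = 12
CU = 100 * (1 - 12 / (6 * 20.333))
   = 100 * (1 - 0.0984)
   = 90.16%


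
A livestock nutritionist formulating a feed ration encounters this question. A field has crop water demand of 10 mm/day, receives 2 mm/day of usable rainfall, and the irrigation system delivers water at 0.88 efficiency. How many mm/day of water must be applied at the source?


IWR = (ETc - Pe) / Ea
    = (10 - 2) / 0.88
    = 8 / 0.88
    = 9.09 mm/day


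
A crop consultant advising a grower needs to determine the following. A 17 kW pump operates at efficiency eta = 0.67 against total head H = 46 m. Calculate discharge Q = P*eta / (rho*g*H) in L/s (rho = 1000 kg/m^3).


Q = (P * 1000 * eta) / (rho * g * H)
  = (17 * 1000 * 0.67) / (1000 * 9.81 * 46)
  = 11390 / 451260
  = 0.02524 m^3/s = 25.24 L/s


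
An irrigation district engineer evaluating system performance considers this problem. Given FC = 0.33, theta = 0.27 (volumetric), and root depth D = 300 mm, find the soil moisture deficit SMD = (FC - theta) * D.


SMD = (FC - theta) * D
    = (0.33 - 0.27) * 300
    = 0.060 * 300
    = 18 mm


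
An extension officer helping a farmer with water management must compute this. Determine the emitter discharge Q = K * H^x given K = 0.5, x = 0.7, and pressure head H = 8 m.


Q = K * H^x
  = 0.5 * 8^0.7
  = 0.5 * 4.2871
  = 2.14 L/h


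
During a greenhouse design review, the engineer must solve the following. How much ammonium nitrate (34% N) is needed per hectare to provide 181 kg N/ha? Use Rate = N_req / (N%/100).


Rate = N_required / (N_content / 100)
     = 181 / (34 / 100)
     = 181 / 0.34
     = 532.35 kg/ha


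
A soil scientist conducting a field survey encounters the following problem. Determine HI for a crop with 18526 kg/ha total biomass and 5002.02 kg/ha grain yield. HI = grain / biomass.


HI = grain_yield / biomass
   = 5002.02 / 18526
   = 0.27


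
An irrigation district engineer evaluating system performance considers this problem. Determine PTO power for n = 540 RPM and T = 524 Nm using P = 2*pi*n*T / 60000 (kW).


P = 2*pi*n*T / 60000
  = 2*pi * 540 * 524 / 60000
  = 1777890.11 / 60000
  = 29.63 kW


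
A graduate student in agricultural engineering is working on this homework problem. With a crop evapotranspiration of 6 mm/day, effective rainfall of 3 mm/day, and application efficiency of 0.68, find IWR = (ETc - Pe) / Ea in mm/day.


IWR = (ETc - Pe) / Ea
    = (6 - 3) / 0.68
    = 3 / 0.68
    = 4.41 mm/day


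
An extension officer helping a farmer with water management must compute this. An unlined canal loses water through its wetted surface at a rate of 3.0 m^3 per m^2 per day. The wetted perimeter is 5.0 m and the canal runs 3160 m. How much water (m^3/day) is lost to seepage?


S = C * P * L
  = 3.0 * 5.0 * 3160
  = 47400 m^3/day


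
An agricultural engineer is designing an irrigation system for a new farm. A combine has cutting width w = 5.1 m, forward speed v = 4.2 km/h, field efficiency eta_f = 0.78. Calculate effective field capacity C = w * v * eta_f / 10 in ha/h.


C = w * v * eta_f / 10
  = 5.1 * 4.2 * 0.78 / 10
  = 16.71 / 10
  = 1.67 ha/h


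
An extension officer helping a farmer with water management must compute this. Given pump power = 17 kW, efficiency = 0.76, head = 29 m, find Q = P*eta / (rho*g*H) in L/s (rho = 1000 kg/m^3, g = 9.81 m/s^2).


Q = (P * 1000 * eta) / (rho * g * H)
  = (17 * 1000 * 0.76) / (1000 * 9.81 * 29)
  = 12920 / 284490
  = 0.04541 m^3/s = 45.41 L/s


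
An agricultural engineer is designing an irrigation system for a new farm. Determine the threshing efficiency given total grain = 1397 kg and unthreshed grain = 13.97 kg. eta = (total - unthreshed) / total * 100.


eta = (total - unthreshed) / total * 100
    = (1397 - 13.97) / 1397 * 100
    = 1383.03 / 1397 * 100
    = 99%


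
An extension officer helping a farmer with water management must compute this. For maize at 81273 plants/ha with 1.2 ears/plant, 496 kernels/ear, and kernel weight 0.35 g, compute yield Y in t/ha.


Y = density * ears * kernels * kw
  = 81273 * 1.2 * 496 * 0.35 g/ha
  = 16930791.36 g/ha
  = 16930.79 kg/ha = 16.93 t/ha


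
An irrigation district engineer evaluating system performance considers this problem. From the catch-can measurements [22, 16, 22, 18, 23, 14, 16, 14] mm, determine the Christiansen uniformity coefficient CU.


xbar = 145 / 8 = 18.125
sum|xi - xbar| = 25.250
CU = 100 * (1 - 25.250 / (8 * 18.125))
   = 100 * (1 - 0.1741)
   = 82.59%


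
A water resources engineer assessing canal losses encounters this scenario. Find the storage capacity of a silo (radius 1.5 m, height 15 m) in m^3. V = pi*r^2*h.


V = pi * r^2 * h
  = pi * 1.5^2 * 15
  = pi * 2.25 * 15
  = 106.03 m^3


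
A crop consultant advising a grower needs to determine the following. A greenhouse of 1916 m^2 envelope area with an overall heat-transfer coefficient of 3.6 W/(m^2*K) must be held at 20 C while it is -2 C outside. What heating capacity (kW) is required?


dT = 20 - (-2) = 22 K
Q = U * A * dT
  = 3.6 * 1916 * 22
  = 151747.20 W = 151.75 kW


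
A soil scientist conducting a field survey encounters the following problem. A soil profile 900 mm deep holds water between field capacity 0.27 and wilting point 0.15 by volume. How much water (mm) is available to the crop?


AW = (FC - WP) * D
   = (0.27 - 0.15) * 900
   = 0.12 * 900
   = 108 mm


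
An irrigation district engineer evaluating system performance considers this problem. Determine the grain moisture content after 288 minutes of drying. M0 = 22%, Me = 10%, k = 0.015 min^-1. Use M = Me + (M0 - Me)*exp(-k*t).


M = Me + (M0 - Me) * e^(-k*t)
  = 10 + (22 - 10) * e^(-0.015*288)
  = 10 + 12 * e^(-4.320)
  = 10 + 12 * 0.01330
  = 10 + 0.1596
  = 10.16%


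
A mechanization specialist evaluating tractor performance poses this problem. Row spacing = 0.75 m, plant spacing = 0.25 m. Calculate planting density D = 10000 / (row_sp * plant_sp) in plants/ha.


D = 10000 / (row_sp * plant_sp)
  = 10000 / (0.75 * 0.25)
  = 10000 / 0.1875
  = 53333.33 plants/ha


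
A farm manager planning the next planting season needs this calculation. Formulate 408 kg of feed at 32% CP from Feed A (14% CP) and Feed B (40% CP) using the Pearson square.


parts_A = CP_b - target = 40 - 32 = 8
parts_B = target - CP_a = 32 - 14 = 18
total_parts = 8 + 18 = 26
Feed A = 408 * 8 / 26 = 125.54 kg
Feed B = 408 * 18 / 26 = 282.46 kg

125.54 kg


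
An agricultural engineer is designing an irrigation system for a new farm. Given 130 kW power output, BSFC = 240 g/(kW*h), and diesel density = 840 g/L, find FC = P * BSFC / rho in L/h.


FC = P * BSFC / rho_fuel
   = 130 * 240 / 840
   = 31200 / 840
   = 37.14 L/h


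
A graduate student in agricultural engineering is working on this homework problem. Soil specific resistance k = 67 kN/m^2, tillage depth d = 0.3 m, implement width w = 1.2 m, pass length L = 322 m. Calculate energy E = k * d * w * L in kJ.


E = k * d * w * L
  = 67 * 0.3 * 1.2 * 322
  = 7766.64 kJ


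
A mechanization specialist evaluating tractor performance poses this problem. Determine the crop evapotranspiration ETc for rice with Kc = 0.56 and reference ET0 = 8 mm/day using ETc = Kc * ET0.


ETc = Kc * ET0
    = 0.56 * 8
    = 4.48 mm/day


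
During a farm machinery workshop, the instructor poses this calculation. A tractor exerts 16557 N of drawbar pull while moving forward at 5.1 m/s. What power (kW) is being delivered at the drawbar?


P = F * v / 1000
  = 16557 * 5.1 / 1000
  = 84440.70 / 1000
  = 84.44 kW


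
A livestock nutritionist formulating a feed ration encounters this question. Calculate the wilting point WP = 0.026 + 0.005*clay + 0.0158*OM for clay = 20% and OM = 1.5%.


WP = 0.026 + 0.005*20 + 0.0158*1.5
   = 0.026 + 0.1000 + 0.0237
   = 0.1497


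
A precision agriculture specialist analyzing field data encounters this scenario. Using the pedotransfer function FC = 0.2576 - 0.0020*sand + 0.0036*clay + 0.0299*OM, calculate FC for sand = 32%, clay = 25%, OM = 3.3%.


FC = 0.2576 - 0.0020*32 + 0.0036*25 + 0.0299*3.3
   = 0.2576 - 0.0640 + 0.0900 + 0.0987
   = 0.3823


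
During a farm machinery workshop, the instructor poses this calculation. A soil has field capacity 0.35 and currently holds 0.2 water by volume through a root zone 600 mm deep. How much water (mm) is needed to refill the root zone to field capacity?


SMD = (FC - theta) * D
    = (0.35 - 0.2) * 600
    = 0.150 * 600
    = 90 mm


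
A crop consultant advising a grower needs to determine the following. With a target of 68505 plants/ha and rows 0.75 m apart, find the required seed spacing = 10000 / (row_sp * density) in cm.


spacing = 10000 / (row_sp * density)
        = 10000 / (0.75 * 68505)
        = 10000 / 51378.75
        = 0.19463 m = 19.46 cm


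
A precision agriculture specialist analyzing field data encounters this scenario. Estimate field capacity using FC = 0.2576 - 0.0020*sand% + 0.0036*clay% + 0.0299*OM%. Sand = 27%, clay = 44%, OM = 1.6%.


FC = 0.2576 - 0.0020*27 + 0.0036*44 + 0.0299*1.6
   = 0.2576 - 0.0540 + 0.1584 + 0.0478
   = 0.4098


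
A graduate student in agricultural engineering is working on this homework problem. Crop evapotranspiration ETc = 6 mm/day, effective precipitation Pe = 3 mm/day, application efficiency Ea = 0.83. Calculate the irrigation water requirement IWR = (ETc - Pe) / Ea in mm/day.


IWR = (ETc - Pe) / Ea
    = (6 - 3) / 0.83
    = 3 / 0.83
    = 3.61 mm/day


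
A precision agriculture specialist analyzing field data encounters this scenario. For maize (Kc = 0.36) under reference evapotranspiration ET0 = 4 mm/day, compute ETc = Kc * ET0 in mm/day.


ETc = Kc * ET0
    = 0.36 * 4
    = 1.44 mm/day


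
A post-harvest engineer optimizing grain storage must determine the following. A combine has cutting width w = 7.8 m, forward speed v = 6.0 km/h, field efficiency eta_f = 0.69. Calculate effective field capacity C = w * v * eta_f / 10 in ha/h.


C = w * v * eta_f / 10
  = 7.8 * 6.0 * 0.69 / 10
  = 32.29 / 10
  = 3.23 ha/h


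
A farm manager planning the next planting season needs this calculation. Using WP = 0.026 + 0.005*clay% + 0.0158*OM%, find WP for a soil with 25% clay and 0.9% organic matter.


WP = 0.026 + 0.005*25 + 0.0158*0.9
   = 0.026 + 0.1250 + 0.0142
   = 0.1652


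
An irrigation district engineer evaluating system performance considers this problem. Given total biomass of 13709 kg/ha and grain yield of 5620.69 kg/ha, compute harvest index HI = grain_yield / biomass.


HI = grain_yield / biomass
   = 5620.69 / 13709
   = 0.41


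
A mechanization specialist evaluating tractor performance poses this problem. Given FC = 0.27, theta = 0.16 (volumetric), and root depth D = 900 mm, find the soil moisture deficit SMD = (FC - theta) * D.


SMD = (FC - theta) * D
    = (0.27 - 0.16) * 900
    = 0.110 * 900
    = 99 mm


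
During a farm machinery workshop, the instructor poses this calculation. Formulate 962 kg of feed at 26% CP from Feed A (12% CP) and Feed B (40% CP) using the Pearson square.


parts_A = CP_b - target = 40 - 26 = 14
parts_B = target - CP_a = 26 - 12 = 14
total_parts = 14 + 14 = 28
Feed A = 962 * 14 / 28 = 481 kg
Feed B = 962 * 14 / 28 = 481 kg


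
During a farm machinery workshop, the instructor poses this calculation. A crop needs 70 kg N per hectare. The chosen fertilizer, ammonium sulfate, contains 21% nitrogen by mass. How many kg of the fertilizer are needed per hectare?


Rate = N_required / (N_content / 100)
     = 70 / (21 / 100)
     = 70 / 0.21
     = 333.33 kg/ha


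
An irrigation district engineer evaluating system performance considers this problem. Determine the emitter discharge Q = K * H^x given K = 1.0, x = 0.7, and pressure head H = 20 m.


Q = K * H^x
  = 1.0 * 20^0.7
  = 1.0 * 8.1418
  = 8.14 L/h


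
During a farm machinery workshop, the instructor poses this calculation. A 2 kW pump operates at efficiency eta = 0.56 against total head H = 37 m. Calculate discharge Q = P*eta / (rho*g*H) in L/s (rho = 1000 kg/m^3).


Q = (P * 1000 * eta) / (rho * g * H)
  = (2 * 1000 * 0.56) / (1000 * 9.81 * 37)
  = 1120 / 362970
  = 0.00309 m^3/s = 3.09 L/s


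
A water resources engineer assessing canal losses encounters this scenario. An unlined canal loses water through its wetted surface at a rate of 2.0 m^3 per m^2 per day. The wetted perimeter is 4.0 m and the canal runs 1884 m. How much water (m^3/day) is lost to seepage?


S = C * P * L
  = 2.0 * 4.0 * 1884
  = 15072 m^3/day


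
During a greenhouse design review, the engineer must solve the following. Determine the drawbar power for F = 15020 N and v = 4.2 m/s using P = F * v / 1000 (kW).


P = F * v / 1000
  = 15020 * 4.2 / 1000
  = 63084 / 1000
  = 63.08 kW


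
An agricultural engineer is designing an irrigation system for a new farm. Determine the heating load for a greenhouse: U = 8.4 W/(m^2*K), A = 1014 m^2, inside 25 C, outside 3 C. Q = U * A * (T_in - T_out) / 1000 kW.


dT = 25 - (3) = 22 K
Q = U * A * dT
  = 8.4 * 1014 * 22
  = 187387.20 W = 187.39 kW


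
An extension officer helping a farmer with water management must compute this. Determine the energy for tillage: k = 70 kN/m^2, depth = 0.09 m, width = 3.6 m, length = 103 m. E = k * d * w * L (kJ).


E = k * d * w * L
  = 70 * 0.09 * 3.6 * 103
  = 2336.04 kJ


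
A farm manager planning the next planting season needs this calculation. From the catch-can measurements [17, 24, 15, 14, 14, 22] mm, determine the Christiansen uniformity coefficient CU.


xbar = 106 / 6 = 17.667
sum|xi - xbar| = 21.333
CU = 100 * (1 - 21.333 / (6 * 17.667))
   = 100 * (1 - 0.2013)
   = 79.87%
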